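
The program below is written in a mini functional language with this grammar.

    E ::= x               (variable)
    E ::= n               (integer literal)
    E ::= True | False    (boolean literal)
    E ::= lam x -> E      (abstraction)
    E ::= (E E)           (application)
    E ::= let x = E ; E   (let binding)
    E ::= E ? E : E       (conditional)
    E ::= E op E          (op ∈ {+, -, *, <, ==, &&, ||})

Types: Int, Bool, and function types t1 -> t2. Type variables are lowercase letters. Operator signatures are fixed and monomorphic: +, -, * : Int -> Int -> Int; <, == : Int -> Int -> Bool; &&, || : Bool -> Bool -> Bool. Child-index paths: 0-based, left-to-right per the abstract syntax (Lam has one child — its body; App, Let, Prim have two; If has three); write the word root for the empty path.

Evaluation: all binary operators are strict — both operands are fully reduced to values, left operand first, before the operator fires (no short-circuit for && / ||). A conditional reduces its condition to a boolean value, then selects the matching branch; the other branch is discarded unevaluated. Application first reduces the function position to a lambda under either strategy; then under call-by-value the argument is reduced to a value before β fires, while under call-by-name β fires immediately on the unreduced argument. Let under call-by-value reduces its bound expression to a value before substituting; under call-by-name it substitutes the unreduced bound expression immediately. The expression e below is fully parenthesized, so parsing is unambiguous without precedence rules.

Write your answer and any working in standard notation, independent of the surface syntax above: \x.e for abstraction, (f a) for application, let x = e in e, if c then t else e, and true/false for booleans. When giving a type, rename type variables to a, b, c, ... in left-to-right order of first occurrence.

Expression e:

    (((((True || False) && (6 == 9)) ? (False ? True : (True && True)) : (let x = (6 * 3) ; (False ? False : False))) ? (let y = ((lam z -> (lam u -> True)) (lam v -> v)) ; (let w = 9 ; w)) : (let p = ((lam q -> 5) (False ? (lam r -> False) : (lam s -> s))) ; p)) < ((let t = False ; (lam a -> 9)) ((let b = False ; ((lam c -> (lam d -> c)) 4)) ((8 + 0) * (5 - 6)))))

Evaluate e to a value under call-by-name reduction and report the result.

Answer: true

Trace:
step 0: ((if (if ((true || false) && (6 == 9)) then (if false then true else (true && true)) else (let x = (6 * 3) in (if false then false else false))) then (let y = ((\z.(\u.true)) (\v.v)) in (let w = 9 in w)) else (let p = ((\q.5) (if false then (\r.false) else (\s.s))) in p)) < ((let t = false in (\a.9)) ((let b = false in ((\c.(\d.c)) 4)) ((8 + 0) * (5 - 6)))))
step 1: [delta@0.0.0.0] ((if (if (true && (6 == 9)) then (if false then true else (true && true)) else (let x = (6 * 3) in (if false then false else false))) then (let y = ((\z.(\u.true)) (\v.v)) in (let w = 9 in w)) else (let p = ((\q.5) (if false then (\r.false) else (\s.s))) in p)) < ((let t = false in (\a.9)) ((let b = false in ((\c.(\d.c)) 4)) ((8 + 0) * (5 - 6)))))
step 2: [delta@0.0.0.1] ((if (if (true && false) then (if false then true else (true && true)) else (let x = (6 * 3) in (if false then false else false))) then (let y = ((\z.(\u.true)) (\v.v)) in (let w = 9 in w)) else (let p = ((\q.5) (if false then (\r.false) else (\s.s))) in p)) < ((let t = false in (\a.9)) ((let b = false in ((\c.(\d.c)) 4)) ((8 + 0) * (5 - 6)))))
step 3: [delta@0.0.0] ((if (if false then (if false then true else (true && true)) else (let x = (6 * 3) in (if false then false else false))) then (let y = ((\z.(\u.true)) (\v.v)) in (let w = 9 in w)) else (let p = ((\q.5) (if false then (\r.false) else (\s.s))) in p)) < ((let t = false in (\a.9)) ((let b = false in ((\c.(\d.c)) 4)) ((8 + 0) * (5 - 6)))))
step 4: [if@0.0] ((if (let x = (6 * 3) in (if false then false else false)) then (let y = ((\z.(\u.true)) (\v.v)) in (let w = 9 in w)) else (let p = ((\q.5) (if false then (\r.false) else (\s.s))) in p)) < ((let t = false in (\a.9)) ((let b = false in ((\c.(\d.c)) 4)) ((8 + 0) * (5 - 6)))))
step 5: [let@0.0] ((if (if false then false else false) then (let y = ((\z.(\u.true)) (\v.v)) in (let w = 9 in w)) else (let p = ((\q.5) (if false then (\r.false) else (\s.s))) in p)) < ((let t = false in (\a.9)) ((let b = false in ((\c.(\d.c)) 4)) ((8 + 0) * (5 - 6)))))
step 6: [if@0.0] ((if false then (let y = ((\z.(\u.true)) (\v.v)) in (let w = 9 in w)) else (let p = ((\q.5) (if false then (\r.false) else (\s.s))) in p)) < ((let t = false in (\a.9)) ((let b = false in ((\c.(\d.c)) 4)) ((8 + 0) * (5 - 6)))))
step 7: [if@0] ((let p = ((\q.5) (if false then (\r.false) else (\s.s))) in p) < ((let t = false in (\a.9)) ((let b = false in ((\c.(\d.c)) 4)) ((8 + 0) * (5 - 6)))))
step 8: [let@0] (((\q.5) (if false then (\r.false) else (\s.s))) < ((let t = false in (\a.9)) ((let b = false in ((\c.(\d.c)) 4)) ((8 + 0) * (5 - 6)))))
step 9: [beta@0] (5 < ((let t = false in (\a.9)) ((let b = false in ((\c.(\d.c)) 4)) ((8 + 0) * (5 - 6)))))
step 10: [let@1.0] (5 < ((\a.9) ((let b = false in ((\c.(\d.c)) 4)) ((8 + 0) * (5 - 6)))))
step 11: [beta@1] (5 < 9)
step 12: [delta@root] true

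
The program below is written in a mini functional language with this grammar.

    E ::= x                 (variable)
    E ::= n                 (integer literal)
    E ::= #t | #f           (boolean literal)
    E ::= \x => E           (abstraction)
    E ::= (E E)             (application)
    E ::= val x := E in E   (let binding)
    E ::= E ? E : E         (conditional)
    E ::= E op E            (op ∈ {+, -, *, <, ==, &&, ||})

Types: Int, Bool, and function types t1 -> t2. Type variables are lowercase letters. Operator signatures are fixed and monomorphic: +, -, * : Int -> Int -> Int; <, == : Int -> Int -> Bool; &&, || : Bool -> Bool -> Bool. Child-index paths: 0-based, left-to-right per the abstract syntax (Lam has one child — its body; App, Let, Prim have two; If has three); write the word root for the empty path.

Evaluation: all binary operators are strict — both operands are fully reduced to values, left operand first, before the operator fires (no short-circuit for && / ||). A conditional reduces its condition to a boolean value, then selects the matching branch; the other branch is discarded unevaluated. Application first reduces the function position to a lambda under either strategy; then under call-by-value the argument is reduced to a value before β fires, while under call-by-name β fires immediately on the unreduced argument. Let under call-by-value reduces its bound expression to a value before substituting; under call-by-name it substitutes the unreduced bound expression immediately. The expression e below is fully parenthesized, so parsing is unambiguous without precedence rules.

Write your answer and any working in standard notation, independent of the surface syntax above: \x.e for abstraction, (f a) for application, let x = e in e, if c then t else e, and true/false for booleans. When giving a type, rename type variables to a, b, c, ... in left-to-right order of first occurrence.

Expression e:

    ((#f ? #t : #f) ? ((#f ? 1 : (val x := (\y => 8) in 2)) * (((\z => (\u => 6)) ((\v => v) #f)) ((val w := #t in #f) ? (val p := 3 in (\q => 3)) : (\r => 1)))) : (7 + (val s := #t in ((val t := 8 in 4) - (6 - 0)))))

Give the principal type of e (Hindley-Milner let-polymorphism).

Trace:
  unify Bool ~ Bool
  unify Bool ~ Bool
  unify Bool ~ Bool
  unify Bool ~ Bool
\y._ : a -> Int
let x : forall. a -> Int
  unify Int ~ Int
  unify Int ~ Int
\u._ : c -> Int
\z._ : b -> c -> Int
v : d
\v._ : d -> d
  unify d -> d ~ Bool -> e
  unify d ~ Bool
  unify Bool ~ e
_ _ : Bool
  unify b -> c -> Int ~ Bool -> f
  unify b ~ Bool
  unify c -> Int ~ f
_ _ : c -> Int
let w : Bool
  unify Bool ~ Bool
let p : Int
\q._ : g -> Int
\r._ : h -> Int
  unify g -> Int ~ h -> Int
  unify g ~ h
  unify Int ~ Int
  unify c -> Int ~ (h -> Int) -> i
  unify c ~ h -> Int
  unify Int ~ i
_ _ : Int
  unify Int ~ Int
  unify Int ~ Int
let s : Bool
let t : Int
  unify Int ~ Int
  unify Int ~ Int
  unify Int ~ Int
  unify Int ~ Int
  unify Int ~ Int
  unify Int ~ Int

Answer: Int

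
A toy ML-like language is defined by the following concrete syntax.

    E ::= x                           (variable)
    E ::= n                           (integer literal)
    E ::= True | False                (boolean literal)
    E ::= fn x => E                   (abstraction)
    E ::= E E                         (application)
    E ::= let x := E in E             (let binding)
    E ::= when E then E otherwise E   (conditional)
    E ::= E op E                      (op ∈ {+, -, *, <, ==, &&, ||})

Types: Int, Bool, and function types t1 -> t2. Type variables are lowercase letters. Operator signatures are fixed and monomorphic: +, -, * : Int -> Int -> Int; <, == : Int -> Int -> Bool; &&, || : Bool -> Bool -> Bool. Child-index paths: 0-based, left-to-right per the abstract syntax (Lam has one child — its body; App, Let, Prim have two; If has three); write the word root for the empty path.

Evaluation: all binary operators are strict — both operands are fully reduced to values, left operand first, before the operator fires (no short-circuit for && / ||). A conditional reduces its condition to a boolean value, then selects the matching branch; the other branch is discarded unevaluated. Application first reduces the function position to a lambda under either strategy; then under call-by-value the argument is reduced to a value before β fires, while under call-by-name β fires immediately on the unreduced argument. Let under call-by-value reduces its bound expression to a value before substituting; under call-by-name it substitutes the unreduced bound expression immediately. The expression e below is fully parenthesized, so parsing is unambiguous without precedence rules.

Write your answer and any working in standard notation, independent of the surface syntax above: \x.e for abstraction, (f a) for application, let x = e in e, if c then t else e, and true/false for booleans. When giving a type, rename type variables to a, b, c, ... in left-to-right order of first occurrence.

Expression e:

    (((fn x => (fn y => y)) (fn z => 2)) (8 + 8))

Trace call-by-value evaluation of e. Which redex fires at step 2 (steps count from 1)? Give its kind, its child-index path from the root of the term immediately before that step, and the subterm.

Answer: delta at 1 : (8 + 8)

Working:
step 0: (((\x.(\y.y)) (\z.2)) (8 + 8))
step 1: [beta@0] ((\y.y) (8 + 8))
step 2: [delta@1] ((\y.y) 16)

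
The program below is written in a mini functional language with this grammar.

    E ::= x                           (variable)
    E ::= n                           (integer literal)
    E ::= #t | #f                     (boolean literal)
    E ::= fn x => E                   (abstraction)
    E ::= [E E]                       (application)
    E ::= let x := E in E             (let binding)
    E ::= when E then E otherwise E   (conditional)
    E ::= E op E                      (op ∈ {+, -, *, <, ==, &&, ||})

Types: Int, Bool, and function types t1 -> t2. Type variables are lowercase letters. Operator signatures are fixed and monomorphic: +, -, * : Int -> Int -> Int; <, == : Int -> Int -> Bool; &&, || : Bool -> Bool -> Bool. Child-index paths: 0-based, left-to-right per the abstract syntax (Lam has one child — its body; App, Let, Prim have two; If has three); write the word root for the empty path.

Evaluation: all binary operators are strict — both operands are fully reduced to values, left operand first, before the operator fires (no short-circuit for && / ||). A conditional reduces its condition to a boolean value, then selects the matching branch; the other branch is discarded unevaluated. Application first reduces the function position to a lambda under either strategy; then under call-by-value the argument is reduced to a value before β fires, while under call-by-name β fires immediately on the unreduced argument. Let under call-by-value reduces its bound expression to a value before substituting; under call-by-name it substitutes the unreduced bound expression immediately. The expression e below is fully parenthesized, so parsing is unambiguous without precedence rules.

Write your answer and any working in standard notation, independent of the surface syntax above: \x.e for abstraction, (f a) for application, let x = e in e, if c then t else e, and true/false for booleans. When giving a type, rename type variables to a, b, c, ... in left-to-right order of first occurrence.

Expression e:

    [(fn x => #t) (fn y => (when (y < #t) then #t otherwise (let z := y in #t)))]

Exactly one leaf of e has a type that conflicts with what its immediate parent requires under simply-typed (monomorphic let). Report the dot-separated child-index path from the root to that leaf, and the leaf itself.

Derivation:
\x._ : a -> Bool
y : b
  unify b ~ Int
  unify Bool ~ Int
  FAIL: mismatch Bool ~ Int

Answer: 1.0.0.1 : true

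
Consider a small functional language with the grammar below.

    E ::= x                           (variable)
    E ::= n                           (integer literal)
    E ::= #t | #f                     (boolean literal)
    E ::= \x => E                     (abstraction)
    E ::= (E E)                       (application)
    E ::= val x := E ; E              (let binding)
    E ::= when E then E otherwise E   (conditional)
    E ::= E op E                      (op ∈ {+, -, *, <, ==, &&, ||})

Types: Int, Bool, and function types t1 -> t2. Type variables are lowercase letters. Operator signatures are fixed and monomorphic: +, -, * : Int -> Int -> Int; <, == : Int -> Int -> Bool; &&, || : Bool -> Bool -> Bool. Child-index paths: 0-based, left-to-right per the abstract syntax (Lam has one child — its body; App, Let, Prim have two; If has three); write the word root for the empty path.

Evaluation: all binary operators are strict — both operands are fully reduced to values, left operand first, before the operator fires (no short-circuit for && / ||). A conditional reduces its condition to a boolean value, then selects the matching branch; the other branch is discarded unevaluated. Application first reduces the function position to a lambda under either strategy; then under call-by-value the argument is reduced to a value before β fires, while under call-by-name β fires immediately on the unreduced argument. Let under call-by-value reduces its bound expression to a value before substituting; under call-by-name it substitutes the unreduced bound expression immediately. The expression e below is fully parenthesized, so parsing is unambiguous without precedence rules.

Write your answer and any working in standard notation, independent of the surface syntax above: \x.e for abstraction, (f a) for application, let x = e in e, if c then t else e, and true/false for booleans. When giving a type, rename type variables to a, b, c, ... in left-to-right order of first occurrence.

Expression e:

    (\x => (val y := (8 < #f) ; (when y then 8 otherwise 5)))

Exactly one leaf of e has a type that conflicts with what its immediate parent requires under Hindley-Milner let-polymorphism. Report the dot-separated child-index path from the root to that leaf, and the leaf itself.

Answer: 0.0.1 : false

Trace:
  unify Int ~ Int
  unify Bool ~ Int
  FAIL: mismatch Bool ~ Int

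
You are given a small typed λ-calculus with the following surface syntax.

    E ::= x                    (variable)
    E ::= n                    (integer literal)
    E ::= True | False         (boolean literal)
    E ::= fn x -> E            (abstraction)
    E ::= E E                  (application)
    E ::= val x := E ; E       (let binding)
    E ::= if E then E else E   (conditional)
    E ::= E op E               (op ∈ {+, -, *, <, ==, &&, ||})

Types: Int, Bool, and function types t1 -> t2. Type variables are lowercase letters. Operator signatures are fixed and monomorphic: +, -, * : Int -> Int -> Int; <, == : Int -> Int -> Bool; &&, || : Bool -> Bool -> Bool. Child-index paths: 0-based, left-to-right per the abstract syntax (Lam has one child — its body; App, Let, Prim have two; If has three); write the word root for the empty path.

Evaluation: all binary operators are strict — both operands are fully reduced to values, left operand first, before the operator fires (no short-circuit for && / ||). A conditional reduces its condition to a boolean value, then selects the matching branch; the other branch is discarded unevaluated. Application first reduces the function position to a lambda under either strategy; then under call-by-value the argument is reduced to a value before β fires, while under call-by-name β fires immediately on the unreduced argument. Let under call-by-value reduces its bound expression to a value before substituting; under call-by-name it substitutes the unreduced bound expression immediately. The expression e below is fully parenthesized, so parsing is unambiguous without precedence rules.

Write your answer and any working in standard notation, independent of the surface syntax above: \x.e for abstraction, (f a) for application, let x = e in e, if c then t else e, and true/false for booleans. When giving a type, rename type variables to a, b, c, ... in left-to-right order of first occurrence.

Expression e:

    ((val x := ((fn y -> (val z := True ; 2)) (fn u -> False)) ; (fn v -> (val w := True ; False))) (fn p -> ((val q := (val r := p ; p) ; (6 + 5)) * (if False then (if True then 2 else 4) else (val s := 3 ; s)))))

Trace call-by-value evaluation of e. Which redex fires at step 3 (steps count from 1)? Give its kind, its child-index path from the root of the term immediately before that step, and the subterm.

Working:
step 0: ((let x = ((\y.(let z = true in 2)) (\u.false)) in (\v.(let w = true in false))) (\p.((let q = (let r = p in p) in (6 + 5)) * (if false then (if true then 2 else 4) else (let s = 3 in s)))))
step 1: [beta@0.0] ((let x = (let z = true in 2) in (\v.(let w = true in false))) (\p.((let q = (let r = p in p) in (6 + 5)) * (if false then (if true then 2 else 4) else (let s = 3 in s)))))
step 2: [let@0.0] ((let x = 2 in (\v.(let w = true in false))) (\p.((let q = (let r = p in p) in (6 + 5)) * (if false then (if true then 2 else 4) else (let s = 3 in s)))))
step 3: [let@0] ((\v.(let w = true in false)) (\p.((let q = (let r = p in p) in (6 + 5)) * (if false then (if true then 2 else 4) else (let s = 3 in s)))))

Answer: let at 0 : (let x = 2 in (\v.(let w = true in false)))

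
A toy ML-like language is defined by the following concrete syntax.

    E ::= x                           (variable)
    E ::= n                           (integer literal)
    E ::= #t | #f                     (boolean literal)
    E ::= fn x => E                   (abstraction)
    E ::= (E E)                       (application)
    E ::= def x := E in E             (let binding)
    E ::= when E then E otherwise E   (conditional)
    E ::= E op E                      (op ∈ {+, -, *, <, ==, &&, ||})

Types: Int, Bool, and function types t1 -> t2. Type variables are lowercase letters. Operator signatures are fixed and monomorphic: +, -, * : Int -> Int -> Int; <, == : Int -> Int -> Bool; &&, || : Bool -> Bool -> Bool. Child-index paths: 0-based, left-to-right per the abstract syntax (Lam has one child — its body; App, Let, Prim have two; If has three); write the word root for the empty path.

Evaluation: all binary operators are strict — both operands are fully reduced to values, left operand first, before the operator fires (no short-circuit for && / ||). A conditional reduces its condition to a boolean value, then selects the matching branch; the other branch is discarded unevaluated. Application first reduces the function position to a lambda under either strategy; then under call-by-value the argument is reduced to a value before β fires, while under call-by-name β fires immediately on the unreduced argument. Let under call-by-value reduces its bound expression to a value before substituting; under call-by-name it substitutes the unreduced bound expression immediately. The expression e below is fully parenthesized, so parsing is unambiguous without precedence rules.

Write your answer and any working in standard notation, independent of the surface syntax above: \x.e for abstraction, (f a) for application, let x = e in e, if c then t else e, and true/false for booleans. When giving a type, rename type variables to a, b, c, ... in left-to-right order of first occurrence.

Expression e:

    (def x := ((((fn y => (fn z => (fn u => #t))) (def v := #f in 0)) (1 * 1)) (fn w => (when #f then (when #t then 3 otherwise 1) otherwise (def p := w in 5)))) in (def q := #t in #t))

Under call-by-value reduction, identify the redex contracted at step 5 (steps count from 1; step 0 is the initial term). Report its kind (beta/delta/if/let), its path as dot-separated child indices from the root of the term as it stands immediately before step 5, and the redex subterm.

Answer: beta at 0 : ((\u.true) (\w.(if false then (if true then 3 else 1) else (let p = w in 5))))

Trace:
step 0: (let x = ((((\y.(\z.(\u.true))) (let v = false in 0)) (1 * 1)) (\w.(if false then (if true then 3 else 1) else (let p = w in 5)))) in (let q = true in true))
step 1: [let@0.0.0.1] (let x = ((((\y.(\z.(\u.true))) 0) (1 * 1)) (\w.(if false then (if true then 3 else 1) else (let p = w in 5)))) in (let q = true in true))
step 2: [beta@0.0.0] (let x = (((\z.(\u.true)) (1 * 1)) (\w.(if false then (if true then 3 else 1) else (let p = w in 5)))) in (let q = true in true))
step 3: [delta@0.0.1] (let x = (((\z.(\u.true)) 1) (\w.(if false then (if true then 3 else 1) else (let p = w in 5)))) in (let q = true in true))
step 4: [beta@0.0] (let x = ((\u.true) (\w.(if false then (if true then 3 else 1) else (let p = w in 5)))) in (let q = true in true))
step 5: [beta@0] (let x = true in (let q = true in true))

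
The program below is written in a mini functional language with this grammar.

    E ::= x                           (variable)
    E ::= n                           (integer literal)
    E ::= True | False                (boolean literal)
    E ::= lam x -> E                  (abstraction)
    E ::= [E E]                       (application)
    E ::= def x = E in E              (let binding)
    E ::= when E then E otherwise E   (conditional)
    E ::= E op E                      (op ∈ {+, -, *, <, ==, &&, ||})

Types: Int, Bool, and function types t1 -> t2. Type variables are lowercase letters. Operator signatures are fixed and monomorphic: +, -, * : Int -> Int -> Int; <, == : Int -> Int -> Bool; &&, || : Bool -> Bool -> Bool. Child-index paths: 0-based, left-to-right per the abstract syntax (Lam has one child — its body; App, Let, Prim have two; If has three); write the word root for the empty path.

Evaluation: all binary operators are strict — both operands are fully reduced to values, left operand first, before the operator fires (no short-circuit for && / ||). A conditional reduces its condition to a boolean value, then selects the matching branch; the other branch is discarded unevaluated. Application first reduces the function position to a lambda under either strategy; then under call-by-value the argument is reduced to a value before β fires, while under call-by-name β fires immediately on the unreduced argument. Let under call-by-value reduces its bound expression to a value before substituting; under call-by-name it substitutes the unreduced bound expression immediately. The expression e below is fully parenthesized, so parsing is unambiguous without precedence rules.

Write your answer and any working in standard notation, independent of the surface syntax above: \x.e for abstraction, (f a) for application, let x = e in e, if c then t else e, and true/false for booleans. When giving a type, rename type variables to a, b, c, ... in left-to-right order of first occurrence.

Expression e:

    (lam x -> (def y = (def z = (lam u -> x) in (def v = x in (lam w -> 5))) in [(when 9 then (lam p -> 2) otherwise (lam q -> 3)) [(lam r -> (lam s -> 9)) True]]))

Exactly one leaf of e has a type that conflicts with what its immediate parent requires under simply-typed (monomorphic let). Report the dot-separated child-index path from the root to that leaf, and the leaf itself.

Working:
x : a
\u._ : b -> a
let z : b -> a
x : a
let v : a
\w._ : c -> Int
let y : c -> Int
  unify Int ~ Bool
  FAIL: mismatch Int ~ Bool

Answer: 0.1.0.0 : 9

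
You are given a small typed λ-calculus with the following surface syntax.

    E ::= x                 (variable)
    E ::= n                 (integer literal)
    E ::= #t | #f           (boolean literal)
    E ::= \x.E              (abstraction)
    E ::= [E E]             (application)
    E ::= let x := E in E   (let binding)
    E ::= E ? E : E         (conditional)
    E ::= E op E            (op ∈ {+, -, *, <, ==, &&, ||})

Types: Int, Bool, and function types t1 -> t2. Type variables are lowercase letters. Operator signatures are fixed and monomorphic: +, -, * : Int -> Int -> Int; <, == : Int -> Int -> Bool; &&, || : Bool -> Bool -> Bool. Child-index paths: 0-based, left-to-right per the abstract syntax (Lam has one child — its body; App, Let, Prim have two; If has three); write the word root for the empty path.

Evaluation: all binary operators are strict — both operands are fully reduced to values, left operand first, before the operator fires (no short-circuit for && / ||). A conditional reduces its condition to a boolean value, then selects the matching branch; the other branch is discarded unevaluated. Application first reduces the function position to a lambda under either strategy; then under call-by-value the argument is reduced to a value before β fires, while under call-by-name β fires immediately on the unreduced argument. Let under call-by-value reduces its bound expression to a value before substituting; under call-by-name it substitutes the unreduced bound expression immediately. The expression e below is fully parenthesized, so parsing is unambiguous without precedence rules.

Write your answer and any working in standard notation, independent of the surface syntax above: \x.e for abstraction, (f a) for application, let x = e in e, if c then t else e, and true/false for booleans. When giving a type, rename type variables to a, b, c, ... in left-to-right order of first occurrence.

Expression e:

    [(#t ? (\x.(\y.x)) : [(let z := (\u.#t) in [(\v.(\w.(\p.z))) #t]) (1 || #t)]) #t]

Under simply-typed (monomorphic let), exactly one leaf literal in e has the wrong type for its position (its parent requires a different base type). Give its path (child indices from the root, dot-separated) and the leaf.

Working:
  unify Bool ~ Bool
x : a
\y._ : b -> a
\x._ : a -> b -> a
\u._ : c -> Bool
let z : c -> Bool
z : c -> Bool
\p._ : f -> c -> Bool
\w._ : e -> f -> c -> Bool
\v._ : d -> e -> f -> c -> Bool
  unify d -> e -> f -> c -> Bool ~ Bool -> g
  unify d ~ Bool
  unify e -> f -> c -> Bool ~ g
_ _ : e -> f -> c -> Bool
  unify Int ~ Bool
  FAIL: mismatch Int ~ Bool

Answer: 0.2.1.0 : 1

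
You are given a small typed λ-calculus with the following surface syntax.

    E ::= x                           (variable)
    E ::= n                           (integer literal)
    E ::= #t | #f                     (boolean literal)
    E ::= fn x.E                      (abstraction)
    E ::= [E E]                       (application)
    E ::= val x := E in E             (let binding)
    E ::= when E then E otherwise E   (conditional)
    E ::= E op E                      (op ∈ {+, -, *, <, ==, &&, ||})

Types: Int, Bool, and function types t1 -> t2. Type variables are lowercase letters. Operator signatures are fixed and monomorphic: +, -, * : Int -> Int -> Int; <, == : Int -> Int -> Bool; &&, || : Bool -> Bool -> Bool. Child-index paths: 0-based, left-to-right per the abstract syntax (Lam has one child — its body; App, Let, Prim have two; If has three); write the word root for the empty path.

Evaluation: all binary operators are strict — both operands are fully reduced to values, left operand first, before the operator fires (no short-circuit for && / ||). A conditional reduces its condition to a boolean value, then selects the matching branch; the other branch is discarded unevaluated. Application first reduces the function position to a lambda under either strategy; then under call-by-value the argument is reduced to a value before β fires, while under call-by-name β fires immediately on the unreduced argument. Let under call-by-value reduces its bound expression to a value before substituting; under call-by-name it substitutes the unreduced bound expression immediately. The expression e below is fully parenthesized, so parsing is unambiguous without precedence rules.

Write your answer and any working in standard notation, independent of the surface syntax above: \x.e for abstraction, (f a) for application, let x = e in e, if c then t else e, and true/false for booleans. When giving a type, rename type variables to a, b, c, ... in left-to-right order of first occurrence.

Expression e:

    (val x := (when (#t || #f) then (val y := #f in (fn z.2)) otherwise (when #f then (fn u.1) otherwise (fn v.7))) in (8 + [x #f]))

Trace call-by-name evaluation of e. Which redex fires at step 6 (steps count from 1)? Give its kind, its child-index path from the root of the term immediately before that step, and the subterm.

Answer: delta at root : (8 + 2)

Derivation:
step 0: (let x = (if (true || false) then (let y = false in (\z.2)) else (if false then (\u.1) else (\v.7))) in (8 + (x false)))
step 1: [let@root] (8 + ((if (true || false) then (let y = false in (\z.2)) else (if false then (\u.1) else (\v.7))) false))
step 2: [delta@1.0.0] (8 + ((if true then (let y = false in (\z.2)) else (if false then (\u.1) else (\v.7))) false))
step 3: [if@1.0] (8 + ((let y = false in (\z.2)) false))
step 4: [let@1.0] (8 + ((\z.2) false))
step 5: [beta@1] (8 + 2)
step 6: [delta@root] 10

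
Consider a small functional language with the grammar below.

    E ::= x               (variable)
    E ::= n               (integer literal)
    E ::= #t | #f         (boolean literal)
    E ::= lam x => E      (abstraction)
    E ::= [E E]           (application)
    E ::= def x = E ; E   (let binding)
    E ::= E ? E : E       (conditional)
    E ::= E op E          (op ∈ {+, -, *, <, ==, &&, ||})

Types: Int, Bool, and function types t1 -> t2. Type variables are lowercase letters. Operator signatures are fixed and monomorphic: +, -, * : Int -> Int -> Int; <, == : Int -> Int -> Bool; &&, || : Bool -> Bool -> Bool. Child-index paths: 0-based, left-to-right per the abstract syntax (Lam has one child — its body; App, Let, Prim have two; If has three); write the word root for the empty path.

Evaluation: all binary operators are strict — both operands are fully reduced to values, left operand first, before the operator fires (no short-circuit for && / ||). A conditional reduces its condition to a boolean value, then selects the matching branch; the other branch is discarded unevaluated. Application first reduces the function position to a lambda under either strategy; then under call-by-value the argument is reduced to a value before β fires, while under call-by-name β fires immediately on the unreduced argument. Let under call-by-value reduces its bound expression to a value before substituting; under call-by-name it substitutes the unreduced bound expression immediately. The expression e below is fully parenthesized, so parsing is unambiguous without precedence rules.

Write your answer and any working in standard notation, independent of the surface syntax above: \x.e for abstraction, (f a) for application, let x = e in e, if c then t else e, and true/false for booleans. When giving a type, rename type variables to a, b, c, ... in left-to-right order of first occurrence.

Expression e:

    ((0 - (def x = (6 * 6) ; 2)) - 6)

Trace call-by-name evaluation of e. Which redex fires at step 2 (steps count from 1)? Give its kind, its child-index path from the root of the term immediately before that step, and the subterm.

Derivation:
step 0: ((0 - (let x = (6 * 6) in 2)) - 6)
step 1: [let@0.1] ((0 - 2) - 6)
step 2: [delta@0] (-2 - 6)

Answer: delta at 0 : (0 - 2)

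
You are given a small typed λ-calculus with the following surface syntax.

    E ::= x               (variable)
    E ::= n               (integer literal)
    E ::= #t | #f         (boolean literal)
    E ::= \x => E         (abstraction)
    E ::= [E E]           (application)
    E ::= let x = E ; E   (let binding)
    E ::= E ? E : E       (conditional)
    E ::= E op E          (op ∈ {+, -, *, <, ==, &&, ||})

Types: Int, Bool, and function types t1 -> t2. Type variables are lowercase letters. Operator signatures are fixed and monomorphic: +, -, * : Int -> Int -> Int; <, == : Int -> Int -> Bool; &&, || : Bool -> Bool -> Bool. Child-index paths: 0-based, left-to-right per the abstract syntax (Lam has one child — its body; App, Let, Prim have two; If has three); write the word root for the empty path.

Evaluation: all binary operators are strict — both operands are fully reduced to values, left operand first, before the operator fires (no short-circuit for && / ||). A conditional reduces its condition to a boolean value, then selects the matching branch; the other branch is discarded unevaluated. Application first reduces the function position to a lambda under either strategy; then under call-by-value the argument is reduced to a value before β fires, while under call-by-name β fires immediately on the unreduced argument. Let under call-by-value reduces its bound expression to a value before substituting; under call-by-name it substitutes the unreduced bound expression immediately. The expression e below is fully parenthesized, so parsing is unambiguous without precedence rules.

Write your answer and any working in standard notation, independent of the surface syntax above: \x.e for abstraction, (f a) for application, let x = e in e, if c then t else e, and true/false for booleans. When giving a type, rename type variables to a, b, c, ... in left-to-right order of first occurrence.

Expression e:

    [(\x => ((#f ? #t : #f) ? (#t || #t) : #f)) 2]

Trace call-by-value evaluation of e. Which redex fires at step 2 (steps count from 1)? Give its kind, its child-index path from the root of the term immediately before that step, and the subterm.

Working:
step 0: ((\x.(if (if false then true else false) then (true || true) else false)) 2)
step 1: [beta@root] (if (if false then true else false) then (true || true) else false)
step 2: [if@0] (if false then (true || true) else false)

Answer: if at 0 : (if false then true else false)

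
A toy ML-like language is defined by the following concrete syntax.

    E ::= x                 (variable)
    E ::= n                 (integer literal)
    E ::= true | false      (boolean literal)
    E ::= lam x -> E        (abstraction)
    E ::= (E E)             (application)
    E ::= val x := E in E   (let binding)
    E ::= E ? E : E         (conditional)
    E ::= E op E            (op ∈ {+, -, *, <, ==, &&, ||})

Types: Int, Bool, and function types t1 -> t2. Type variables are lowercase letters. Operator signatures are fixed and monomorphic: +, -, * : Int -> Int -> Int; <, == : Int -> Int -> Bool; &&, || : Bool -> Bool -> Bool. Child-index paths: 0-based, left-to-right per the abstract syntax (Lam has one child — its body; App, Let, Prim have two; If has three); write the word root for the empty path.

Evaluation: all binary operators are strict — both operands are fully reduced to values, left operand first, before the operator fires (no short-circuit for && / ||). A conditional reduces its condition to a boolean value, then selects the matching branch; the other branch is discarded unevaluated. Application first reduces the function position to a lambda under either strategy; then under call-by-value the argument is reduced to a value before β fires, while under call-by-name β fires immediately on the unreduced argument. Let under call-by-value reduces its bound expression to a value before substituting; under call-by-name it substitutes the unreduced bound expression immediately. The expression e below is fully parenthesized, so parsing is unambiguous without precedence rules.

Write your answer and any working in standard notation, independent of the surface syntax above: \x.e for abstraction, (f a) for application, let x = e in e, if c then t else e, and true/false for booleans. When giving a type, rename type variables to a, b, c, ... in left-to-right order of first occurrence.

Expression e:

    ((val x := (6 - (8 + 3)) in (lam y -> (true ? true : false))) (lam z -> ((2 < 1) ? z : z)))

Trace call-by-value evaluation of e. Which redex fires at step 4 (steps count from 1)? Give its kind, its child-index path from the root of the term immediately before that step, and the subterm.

Answer: beta at root : ((\y.(if true then true else false)) (\z.(if (2 < 1) then z else z)))

Trace:
step 0: ((let x = (6 - (8 + 3)) in (\y.(if true then true else false))) (\z.(if (2 < 1) then z else z)))
step 1: [delta@0.0.1] ((let x = (6 - 11) in (\y.(if true then true else false))) (\z.(if (2 < 1) then z else z)))
step 2: [delta@0.0] ((let x = -5 in (\y.(if true then true else false))) (\z.(if (2 < 1) then z else z)))
step 3: [let@0] ((\y.(if true then true else false)) (\z.(if (2 < 1) then z else z)))
step 4: [beta@root] (if true then true else false)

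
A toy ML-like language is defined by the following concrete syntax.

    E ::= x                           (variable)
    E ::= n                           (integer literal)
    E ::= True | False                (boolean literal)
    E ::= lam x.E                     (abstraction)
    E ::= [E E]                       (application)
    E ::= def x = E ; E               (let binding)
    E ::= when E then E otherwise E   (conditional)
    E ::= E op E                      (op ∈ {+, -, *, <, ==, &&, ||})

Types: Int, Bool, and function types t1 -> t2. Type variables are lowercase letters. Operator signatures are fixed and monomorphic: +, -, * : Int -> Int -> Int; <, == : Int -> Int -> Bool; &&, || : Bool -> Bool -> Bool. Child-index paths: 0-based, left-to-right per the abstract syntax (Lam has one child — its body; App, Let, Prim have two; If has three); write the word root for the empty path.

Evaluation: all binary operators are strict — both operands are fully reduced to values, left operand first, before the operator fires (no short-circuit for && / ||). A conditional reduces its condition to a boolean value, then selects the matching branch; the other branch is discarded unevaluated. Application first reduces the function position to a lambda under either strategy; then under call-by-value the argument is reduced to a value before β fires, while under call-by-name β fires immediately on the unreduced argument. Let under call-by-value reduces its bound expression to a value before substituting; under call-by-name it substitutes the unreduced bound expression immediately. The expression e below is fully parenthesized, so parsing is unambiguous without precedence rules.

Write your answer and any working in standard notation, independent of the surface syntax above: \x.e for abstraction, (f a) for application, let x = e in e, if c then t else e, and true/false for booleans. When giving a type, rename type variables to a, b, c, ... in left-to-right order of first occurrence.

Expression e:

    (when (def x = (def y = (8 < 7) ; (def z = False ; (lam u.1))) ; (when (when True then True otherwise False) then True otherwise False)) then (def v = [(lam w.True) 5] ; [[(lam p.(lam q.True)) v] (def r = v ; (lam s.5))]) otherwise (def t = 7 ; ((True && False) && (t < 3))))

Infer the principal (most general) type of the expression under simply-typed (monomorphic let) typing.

Derivation:
  unify Int ~ Int
  unify Int ~ Int
let y : Bool
let z : Bool
\u._ : a -> Int
let x : a -> Int
  unify Bool ~ Bool
  unify Bool ~ Bool
  unify Bool ~ Bool
  unify Bool ~ Bool
  unify Bool ~ Bool
\w._ : b -> Bool
  unify b -> Bool ~ Int -> c
  unify b ~ Int
  unify Bool ~ c
_ _ : Bool
let v : Bool
\q._ : e -> Bool
\p._ : d -> e -> Bool
v : Bool
  unify d -> e -> Bool ~ Bool -> f
  unify d ~ Bool
  unify e -> Bool ~ f
_ _ : e -> Bool
v : Bool
let r : Bool
\s._ : g -> Int
  unify e -> Bool ~ (g -> Int) -> h
  unify e ~ g -> Int
  unify Bool ~ h
_ _ : Bool
let t : Int
  unify Bool ~ Bool
  unify Bool ~ Bool
  unify Bool ~ Bool
t : Int
  unify Int ~ Int
  unify Int ~ Int
  unify Bool ~ Bool
  unify Bool ~ Bool

Answer: Bool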